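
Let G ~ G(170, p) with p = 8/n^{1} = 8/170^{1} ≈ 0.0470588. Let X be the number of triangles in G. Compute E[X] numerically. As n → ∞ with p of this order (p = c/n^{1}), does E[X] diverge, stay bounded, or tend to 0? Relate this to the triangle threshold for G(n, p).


Number of potential triangles: C(170, 3) = 804440.
Each occurs with probability p³ ≈ (0.0470588)³ ≈ 1.04213312e-04.
By linearity: E[X] = C(170, 3)·p³ ≈ 804440 · 1.04213312e-04 ≈ 83.833356.
Here α = 1, so p = 8/n is exactly at the triangle threshold p ~ 1/n. Asymptotically E[X] → c³/6 = 8³/6 = 256/3 ≈ 85.333333, a bounded constant. In this regime the triangle count is asymptotically Poisson(c³/6).

E[X] ≈ 83.833356; in regime p = Θ(1/n^{1}) E[X] stays bounded (at the triangle threshold p ~ 1/n).


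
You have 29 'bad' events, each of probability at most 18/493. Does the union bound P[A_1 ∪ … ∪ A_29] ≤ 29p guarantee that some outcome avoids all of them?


Union bound: P[∪_{i=1}^{29} A_i] ≤ Σ_i P[A_i] ≤ 29·p = 29·(18/493) = 18/17.
Numerically: 18/17 ≈ 1.059.
Is 18/17 < 1? NO.
Since the bound 18/17 is ≥ 1, the union bound is uninformative here; it does NOT by itself certify existence.

29·p = 18/17 ≈ 1.059; existence NOT certified by the union bound.


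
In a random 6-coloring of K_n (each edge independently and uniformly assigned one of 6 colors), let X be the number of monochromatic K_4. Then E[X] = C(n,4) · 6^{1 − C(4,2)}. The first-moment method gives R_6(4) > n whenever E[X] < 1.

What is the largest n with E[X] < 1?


We need C(n, 4) · 6^{1 − 6} < 1, i.e. C(n, 4) < 6^{6 − 1} = 7776.
Check values of n near the boundary:
  n = 21: C(21, 4) = 5985; 5985 < 7776? YES
  n = 22: C(22, 4) = 7315; 7315 < 7776? YES
  n = 23: C(23, 4) = 8855; 8855 < 7776? NO
  n = 24: C(24, 4) = 10626; 10626 < 7776? NO
The largest n with C(n, 4) < 7776 is n = 22 (where E[X] = 7315/7776 ≈ 0.9407). Hence R_6(4) > 22, i.e. R_6(4) ≥ 23.

Largest n = 22; hence R_6(4) > 22.


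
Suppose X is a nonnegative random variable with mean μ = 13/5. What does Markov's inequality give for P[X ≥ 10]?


μ = E[X] = 13/5, a = 10.
Markov: P[X ≥ 10] ≤ μ/a = (13/5)/10 = 13/50.
Numerically: ≈ 0.260.
(Since a = 10 > μ = 2.600, the bound 13/50 is < 1 and informative.)

P[X ≥ 10] ≤ 13/50 ≈ 0.260.


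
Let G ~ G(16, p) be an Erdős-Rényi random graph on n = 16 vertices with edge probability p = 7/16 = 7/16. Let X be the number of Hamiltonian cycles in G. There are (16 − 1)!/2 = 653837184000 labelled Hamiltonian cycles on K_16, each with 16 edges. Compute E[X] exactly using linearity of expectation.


K_16 has (16 − 1)!/2 = 653837184000 labelled Hamiltonian cycles.
For each such Hamiltonian cycle H, let X_H = 1 if all 16 edges of H are present in G. Then P[X_H = 1] = p^{16} = (7/16)^{16} = 33232930569601/18446744073709551616.
By linearity of expectation: E[X] = Σ_H E[X_H] = 653837184000 · p^{16} = 653837184000 · 33232930569601/18446744073709551616 = 21219654042671322112875/18014398509481984.
Numerically: E[X] ≈ 1.17793e+06.

E[X] = 653837184000 · (7/16)^{16} = 21219654042671322112875/18014398509481984 ≈ 1.17793e+06.


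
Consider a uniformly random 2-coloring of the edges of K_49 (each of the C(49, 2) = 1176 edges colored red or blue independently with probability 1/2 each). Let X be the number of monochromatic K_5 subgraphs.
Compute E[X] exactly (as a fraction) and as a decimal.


Let X = Σ_S X_S over the C(49, 5) = 1906884 subsets S of size 5, where X_S = 1 if the K_5 on S is monochromatic.
For a fixed S, the K_5 on S has C(5, 2) = 10 edges. P[all 10 edges red] = (1/2)^10, and likewise for blue, so P[monochromatic] = 2·(1/2)^10 = 2^{1 − 10} = 1/512.
Summing: E[X] = C(49, 5) · 2^{1 − 10} = 1906884 · 1/512 = 476721/128.
Numerically: E[X] ≈ 3724.383.

E[X] = C(49,5)·2^(1−C(5,2)) = 476721/128 ≈ 3724.383.


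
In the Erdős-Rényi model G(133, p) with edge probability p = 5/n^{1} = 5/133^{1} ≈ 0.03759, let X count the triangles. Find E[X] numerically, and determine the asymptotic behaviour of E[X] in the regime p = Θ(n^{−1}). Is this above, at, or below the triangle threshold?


Number of potential triangles: C(133, 3) = 383306.
Each occurs with probability p³ ≈ (0.03759)³ ≈ 5.313187e-05.
By linearity: E[X] = C(133, 3)·p³ ≈ 383306 · 5.313187e-05 ≈ 20.3658.
Here α = 1, so p = 5/n is exactly at the triangle threshold p ~ 1/n. Asymptotically E[X] → c³/6 = 5³/6 = 125/6 ≈ 20.8333, a bounded constant. In this regime the triangle count is asymptotically Poisson(c³/6).

E[X] ≈ 20.3658; in regime p = Θ(1/n^{1}) E[X] stays bounded (at the triangle threshold p ~ 1/n).


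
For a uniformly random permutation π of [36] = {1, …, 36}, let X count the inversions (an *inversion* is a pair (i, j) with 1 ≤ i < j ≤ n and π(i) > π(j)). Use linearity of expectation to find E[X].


Write X = Σ X_I over the C(36, 2) = 630 pairs i < j, with X_I the indicator of one inversion.
There are 630 indicators.
For each fixed pair i < j, the values π(i) and π(j) are two distinct elements of {1, …, 36} in uniformly random order; by symmetry P[π(i) > π(j)] = 1/2.
By linearity: E[X] = 630 · (1/2) = C(36, 2) · (1/2) = 630/2 = 315 ≈ 315.000000.

E[X] = 315 = 315.000000.


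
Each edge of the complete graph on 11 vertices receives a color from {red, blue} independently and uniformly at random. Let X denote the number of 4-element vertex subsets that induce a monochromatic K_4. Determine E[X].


Let X = Σ_S X_S over the C(11, 4) = 330 subsets S of size 4, where X_S = 1 if the K_4 on S is monochromatic.
For a fixed S, the K_4 on S has C(4, 2) = 6 edges. P[all 6 edges red] = (1/2)^6, and likewise for blue, so P[monochromatic] = 2·(1/2)^6 = 2^{1 − 6} = 1/32.
By linearity: E[X] = C(11, 4) · 2^{1 − 6} = 330 · 1/32 = 165/16.
Numerically: E[X] ≈ 10.312500.

E[X] = C(11,4)·2^(1−C(4,2)) = 165/16 ≈ 10.312500.


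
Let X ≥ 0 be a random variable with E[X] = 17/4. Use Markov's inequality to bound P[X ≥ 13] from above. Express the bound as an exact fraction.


μ = E[X] = 17/4, a = 13.
Markov: P[X ≥ 13] ≤ μ/a = (17/4)/13 = 17/52.
Numerically: ≈ 0.3269.
(Since a = 13 > μ = 4.2500, the bound 17/52 is < 1 and informative.)

P[X ≥ 13] ≤ 17/52 ≈ 0.3269.


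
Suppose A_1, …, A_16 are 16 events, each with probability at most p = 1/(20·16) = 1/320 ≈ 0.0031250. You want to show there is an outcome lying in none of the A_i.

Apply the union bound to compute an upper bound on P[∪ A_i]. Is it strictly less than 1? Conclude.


Union bound: P[∪_{i=1}^{16} A_i] ≤ Σ_i P[A_i] ≤ 16·p = 16·(1/320) = 1/20.
Numerically: 1/20 ≈ 0.0500000.
Is 1/20 < 1? YES.
Since P[∪ A_i] ≤ 1/20 < 1, the complement has P[∩ A_i^c] ≥ 1 − 1/20 = 19/20 > 0, so some outcome avoids every A_i.

16·p = 1/20 ≈ 0.0500000; existence CERTIFIED by the union bound.


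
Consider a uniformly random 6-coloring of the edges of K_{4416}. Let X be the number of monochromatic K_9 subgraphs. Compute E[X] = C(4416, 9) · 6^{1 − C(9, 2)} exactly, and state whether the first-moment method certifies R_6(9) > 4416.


E[X] = C(4416, 9) · 6^{1 − 36} = 1745644609681318303205765440 · 6^{−35} = 1745644609681318303205765440/1719070799748422591028658176.
As a reduced fraction: E[X] = 27275697026270598487590085/26860481246069102984822784 ≈ 1.015458.
Is E[X] < 1? NO.
Since E[X] ≥ 1, the first-moment bound is inconclusive at n = 4416; it does NOT by itself certify R_6(9) > 4416.

E[X] = 27275697026270598487590085/26860481246069102984822784 ≈ 1.015458; E[X] ≥ 1; first-moment method inconclusive here.


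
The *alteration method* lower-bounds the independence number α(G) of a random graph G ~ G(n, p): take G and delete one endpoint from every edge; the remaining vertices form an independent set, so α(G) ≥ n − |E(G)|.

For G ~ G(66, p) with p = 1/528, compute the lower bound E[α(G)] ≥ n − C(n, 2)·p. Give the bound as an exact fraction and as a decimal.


E[|E(G)|] = C(66, 2)·p = 2145 · (1/528) = 65/16.
E[α(G)] ≥ n − E[|E(G)|] = 66 − 65/16 = 991/16.
Numerically: ≈ 61.93750.
(This is only a lower bound; the true E[α(G)] may be larger.)

E[α(G)] ≥ 991/16 ≈ 61.93750.


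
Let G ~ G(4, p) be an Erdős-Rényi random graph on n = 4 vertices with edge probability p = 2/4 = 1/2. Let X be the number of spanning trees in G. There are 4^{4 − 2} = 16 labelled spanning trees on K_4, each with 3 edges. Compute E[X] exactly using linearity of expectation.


K_4 has 4^{4 − 2} = 16 labelled spanning trees.
For each such spanning tree H, let X_H = 1 if all 3 edges of H are present in G. Then P[X_H = 1] = p^{3} = (1/2)^{3} = 1/8.
By linearity: E[X] = Σ_H E[X_H] = 16 · p^{3} = 16 · 1/8 = 2.
Numerically: E[X] ≈ 2.

E[X] = 16 · (1/2)^{3} = 2 ≈ 2.


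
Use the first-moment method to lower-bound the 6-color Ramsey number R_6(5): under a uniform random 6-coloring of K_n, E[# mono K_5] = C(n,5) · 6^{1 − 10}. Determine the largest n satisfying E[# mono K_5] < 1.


We need C(n, 5) · 6^{1 − 10} < 1, i.e. C(n, 5) < 6^{10 − 1} = 10077696.
Check values of n near the boundary:
  n = 64: C(64, 5) = 7624512; 7624512 < 10077696? YES
  n = 65: C(65, 5) = 8259888; 8259888 < 10077696? YES
  n = 66: C(66, 5) = 8936928; 8936928 < 10077696? YES
  n = 67: C(67, 5) = 9657648; 9657648 < 10077696? YES
  n = 68: C(68, 5) = 10424128; 10424128 < 10077696? NO
  n = 69: C(69, 5) = 11238513; 11238513 < 10077696? NO
The largest n with C(n, 5) < 10077696 is n = 67 (where E[X] = 67067/69984 ≈ 0.958319). Hence R_6(5) > 67, i.e. R_6(5) ≥ 68.

Largest n = 67; hence R_6(5) > 67.


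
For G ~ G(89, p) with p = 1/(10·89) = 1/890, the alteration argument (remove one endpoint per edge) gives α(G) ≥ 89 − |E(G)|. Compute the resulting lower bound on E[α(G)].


E[|E(G)|] = C(89, 2)·p = 3916 · (1/890) = 22/5.
E[α(G)] ≥ n − E[|E(G)|] = 89 − 22/5 = 423/5.
Numerically: ≈ 84.600000.
(This is only a lower bound; the true E[α(G)] may be larger.)

E[α(G)] ≥ 423/5 ≈ 84.600000.


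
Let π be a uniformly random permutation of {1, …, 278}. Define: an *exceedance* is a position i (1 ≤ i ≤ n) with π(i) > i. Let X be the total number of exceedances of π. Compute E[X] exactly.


Write X = Σ_{i=1}^{278} X_i, where X_i = 1_{π(i) > i}.
For each fixed i, π(i) is uniform over {1, …, 278} (marginal of a uniform permutation), so P[π(i) > i] = (n − i)/n. Summing: Σ_{i=1}^{278} (n − i)/n = (0 + 1 + … + 277)/278 = 278(278 − 1)/(2·278) = (278 − 1)/2.
Hence E[X] = Σ_{i=1}^{278} (278 − i)/278 = 277/2 ≈ 138.50000.

E[X] = 277/2 = 138.50000.


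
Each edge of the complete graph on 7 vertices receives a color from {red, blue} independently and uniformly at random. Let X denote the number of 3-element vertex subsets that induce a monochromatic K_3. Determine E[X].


Let X = Σ_S X_S over the C(7, 3) = 35 subsets S of size 3, where X_S = 1 if the K_3 on S is monochromatic.
For a fixed S, the K_3 on S has C(3, 2) = 3 edges. P[all 3 edges red] = (1/2)^3, and likewise for blue, so P[monochromatic] = 2·(1/2)^3 = 2^{1 − 3} = 1/4.
Summing: E[X] = C(7, 3) · 2^{1 − 3} = 35 · 1/4 = 35/4.
Numerically: E[X] ≈ 8.750000.

E[X] = C(7,3)·2^(1−C(3,2)) = 35/4 ≈ 8.750000.


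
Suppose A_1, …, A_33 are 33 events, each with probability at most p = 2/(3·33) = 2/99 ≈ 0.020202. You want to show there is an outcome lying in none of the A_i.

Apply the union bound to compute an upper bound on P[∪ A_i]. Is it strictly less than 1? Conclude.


Union bound: P[∪_{i=1}^{33} A_i] ≤ Σ_i P[A_i] ≤ 33·p = 33·(2/99) = 2/3.
Numerically: 2/3 ≈ 0.666667.
Is 2/3 < 1? YES.
Since P[∪ A_i] ≤ 2/3 < 1, the complement has P[∩ A_i^c] ≥ 1 − 2/3 = 1/3 > 0, so some outcome avoids every A_i.

33·p = 2/3 ≈ 0.666667; existence CERTIFIED by the union bound.


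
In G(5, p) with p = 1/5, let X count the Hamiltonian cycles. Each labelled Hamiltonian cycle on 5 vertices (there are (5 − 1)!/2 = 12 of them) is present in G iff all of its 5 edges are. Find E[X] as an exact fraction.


K_5 has (5 − 1)!/2 = 12 labelled Hamiltonian cycles.
For each such Hamiltonian cycle H, let X_H = 1 if all 5 edges of H are present in G. Then P[X_H = 1] = p^{5} = (1/5)^{5} = 1/3125.
By linearity: E[X] = Σ_H E[X_H] = 12 · p^{5} = 12 · 1/3125 = 12/3125.
Numerically: E[X] ≈ 0.00384.

E[X] = 12 · (1/5)^{5} = 12/3125 ≈ 0.00384.


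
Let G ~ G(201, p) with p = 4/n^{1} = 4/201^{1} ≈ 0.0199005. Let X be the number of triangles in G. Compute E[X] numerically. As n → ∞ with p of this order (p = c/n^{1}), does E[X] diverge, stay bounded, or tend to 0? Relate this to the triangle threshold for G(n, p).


Number of potential triangles: C(201, 3) = 1333300.
Each occurs with probability p³ ≈ (0.0199005)³ ≈ 7.88119007e-06.
By linearity: E[X] = C(201, 3)·p³ ≈ 1333300 · 7.88119007e-06 ≈ 10.507991.
Here α = 1, so p = 4/n is exactly at the triangle threshold p ~ 1/n. Asymptotically E[X] → c³/6 = 4³/6 = 32/3 ≈ 10.666667, a bounded constant. In this regime the triangle count is asymptotically Poisson(c³/6).

E[X] ≈ 10.507991; in regime p = Θ(1/n^{1}) E[X] stays bounded (at the triangle threshold p ~ 1/n).


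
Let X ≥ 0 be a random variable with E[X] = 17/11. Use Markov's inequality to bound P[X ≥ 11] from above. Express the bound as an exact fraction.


μ = E[X] = 17/11, a = 11.
Markov: P[X ≥ 11] ≤ μ/a = (17/11)/11 = 17/121.
Numerically: ≈ 0.140.
(Since a = 11 > μ = 1.545, the bound 17/121 is < 1 and informative.)

P[X ≥ 11] ≤ 17/121 ≈ 0.140.


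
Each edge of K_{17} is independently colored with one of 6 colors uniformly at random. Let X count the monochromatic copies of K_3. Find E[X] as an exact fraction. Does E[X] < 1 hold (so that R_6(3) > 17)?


E[X] = C(17, 3) · 6^{1 − 3} = 680 · 6^{−2} = 680/36.
As a reduced fraction: E[X] = 170/9 ≈ 18.8889.
Is E[X] < 1? NO.
Since E[X] ≥ 1, the first-moment bound is inconclusive at n = 17; it does NOT by itself certify R_6(3) > 17.

E[X] = 170/9 ≈ 18.8889; E[X] ≥ 1; first-moment method inconclusive here.


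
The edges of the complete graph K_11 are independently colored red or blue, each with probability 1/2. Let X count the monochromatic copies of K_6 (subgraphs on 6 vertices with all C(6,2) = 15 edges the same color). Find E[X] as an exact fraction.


Let X = Σ_S X_S over the C(11, 6) = 462 subsets S of size 6, where X_S = 1 if the K_6 on S is monochromatic.
For a fixed S, the K_6 on S has C(6, 2) = 15 edges. P[all 15 edges red] = (1/2)^15, and likewise for blue, so P[monochromatic] = 2·(1/2)^15 = 2^{1 − 15} = 1/16384.
Summing: E[X] = C(11, 6) · 2^{1 − 15} = 462 · 1/16384 = 231/8192.
Numerically: E[X] ≈ 0.028.

E[X] = C(11,6)·2^(1−C(6,2)) = 231/8192 ≈ 0.028.


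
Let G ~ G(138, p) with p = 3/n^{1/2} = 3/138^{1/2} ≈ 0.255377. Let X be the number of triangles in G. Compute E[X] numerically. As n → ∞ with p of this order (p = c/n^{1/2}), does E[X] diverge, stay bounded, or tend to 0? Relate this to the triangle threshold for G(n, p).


Number of potential triangles: C(138, 3) = 428536.
Each occurs with probability p³ ≈ (0.255377)³ ≈ 1.66550191e-02.
By linearity: E[X] = C(138, 3)·p³ ≈ 428536 · 1.66550191e-02 ≈ 7137.275256.
Since α = 1/2 < 1, p = c/n^{1/2} ≫ 1/n is above the triangle threshold p ~ 1/n. Asymptotically E[X] ~ (c³/6)·n^{3(1−α)} = (3³/6)·n^{1.5} → ∞; triangles are abundant w.h.p.

E[X] ≈ 7137.275256; in regime p = Θ(1/n^{1/2}) E[X] diverges (above the triangle threshold p ~ 1/n).


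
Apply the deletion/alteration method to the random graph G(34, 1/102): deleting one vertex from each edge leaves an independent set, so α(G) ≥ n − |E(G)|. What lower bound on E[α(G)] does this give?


E[|E(G)|] = C(34, 2)·p = 561 · (1/102) = 11/2.
E[α(G)] ≥ n − E[|E(G)|] = 34 − 11/2 = 57/2.
Numerically: ≈ 28.50000.
(This is only a lower bound; the true E[α(G)] may be larger.)

E[α(G)] ≥ 57/2 ≈ 28.50000.


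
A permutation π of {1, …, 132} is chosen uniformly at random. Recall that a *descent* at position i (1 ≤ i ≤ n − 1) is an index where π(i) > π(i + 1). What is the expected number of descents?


Write X = Σ X_I over i = 1, …, 131, with X_I the indicator of one descent.
There are 131 indicators.
For each fixed i, the pair (π(i), π(i+1)) is a uniformly random ordered pair of distinct values from {1, …, 132}; by symmetry P[π(i) > π(i+1)] = 1/2.
By linearity: E[X] = 131 · (1/2) = (132 − 1) · (1/2) = 131/2 ≈ 65.50000.

E[X] = 131/2 = 65.50000.


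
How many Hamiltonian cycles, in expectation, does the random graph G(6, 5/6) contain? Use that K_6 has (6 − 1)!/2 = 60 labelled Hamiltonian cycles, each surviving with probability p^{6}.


K_6 has (6 − 1)!/2 = 60 labelled Hamiltonian cycles.
For each such Hamiltonian cycle H, let X_H = 1 if all 6 edges of H are present in G. Then P[X_H = 1] = p^{6} = (5/6)^{6} = 15625/46656.
By linearity of expectation: E[X] = Σ_H E[X_H] = 60 · p^{6} = 60 · 15625/46656 = 78125/3888.
Numerically: E[X] ≈ 20.094.

E[X] = 60 · (5/6)^{6} = 78125/3888 ≈ 20.094.


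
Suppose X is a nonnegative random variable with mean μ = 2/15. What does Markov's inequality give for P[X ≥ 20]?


μ = E[X] = 2/15, a = 20.
Markov: P[X ≥ 20] ≤ μ/a = (2/15)/20 = 1/150.
Numerically: ≈ 0.007.
(Since a = 20 > μ = 0.133, the bound 1/150 is < 1 and informative.)

P[X ≥ 20] ≤ 1/150 ≈ 0.007.


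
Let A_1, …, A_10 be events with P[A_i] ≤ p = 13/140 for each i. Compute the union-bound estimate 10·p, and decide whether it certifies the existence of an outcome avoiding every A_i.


Union bound: P[∪_{i=1}^{10} A_i] ≤ Σ_i P[A_i] ≤ 10·p = 10·(13/140) = 13/14.
Numerically: 13/14 ≈ 0.92857.
Is 13/14 < 1? YES.
Since P[∪ A_i] ≤ 13/14 < 1, the complement has P[∩ A_i^c] ≥ 1 − 13/14 = 1/14 > 0, so some outcome avoids every A_i.

10·p = 13/14 ≈ 0.92857; existence CERTIFIED by the union bound.


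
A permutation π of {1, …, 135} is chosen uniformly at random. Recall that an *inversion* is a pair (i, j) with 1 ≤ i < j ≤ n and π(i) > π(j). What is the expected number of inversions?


Write X = Σ X_I over the C(135, 2) = 9045 pairs i < j, with X_I the indicator of one inversion.
There are 9045 indicators.
For each fixed pair i < j, the values π(i) and π(j) are two distinct elements of {1, …, 135} in uniformly random order; by symmetry P[π(i) > π(j)] = 1/2.
By linearity: E[X] = 9045 · (1/2) = C(135, 2) · (1/2) = 9045/2 = 9045/2 ≈ 4522.50000.

E[X] = 9045/2 = 4522.50000.


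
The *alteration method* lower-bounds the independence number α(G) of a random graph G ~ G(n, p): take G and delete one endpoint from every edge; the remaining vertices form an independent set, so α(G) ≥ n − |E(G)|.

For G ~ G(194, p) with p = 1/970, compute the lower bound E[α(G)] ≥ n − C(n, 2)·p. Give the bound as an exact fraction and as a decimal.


E[|E(G)|] = C(194, 2)·p = 18721 · (1/970) = 193/10.
E[α(G)] ≥ n − E[|E(G)|] = 194 − 193/10 = 1747/10.
Numerically: ≈ 174.700.
(This is only a lower bound; the true E[α(G)] may be larger.)

E[α(G)] ≥ 1747/10 ≈ 174.700.


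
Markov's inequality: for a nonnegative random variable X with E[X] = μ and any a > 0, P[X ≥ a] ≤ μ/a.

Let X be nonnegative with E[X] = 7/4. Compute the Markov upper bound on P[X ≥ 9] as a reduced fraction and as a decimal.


μ = E[X] = 7/4, a = 9.
Markov: P[X ≥ 9] ≤ μ/a = (7/4)/9 = 7/36.
Numerically: ≈ 0.19444.
(Since a = 9 > μ = 1.75000, the bound 7/36 is < 1 and informative.)

P[X ≥ 9] ≤ 7/36 ≈ 0.19444.


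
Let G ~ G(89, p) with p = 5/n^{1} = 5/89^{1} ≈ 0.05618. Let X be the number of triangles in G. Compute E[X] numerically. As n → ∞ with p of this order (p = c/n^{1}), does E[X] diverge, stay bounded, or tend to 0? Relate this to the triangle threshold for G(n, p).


Number of potential triangles: C(89, 3) = 113564.
Each occurs with probability p³ ≈ (0.05618)³ ≈ 1.7731276e-04.
By linearity: E[X] = C(89, 3)·p³ ≈ 113564 · 1.7731276e-04 ≈ 20.13635.
Here α = 1, so p = 5/n is exactly at the triangle threshold p ~ 1/n. Asymptotically E[X] → c³/6 = 5³/6 = 125/6 ≈ 20.83333, a bounded constant. In this regime the triangle count is asymptotically Poisson(c³/6).

E[X] ≈ 20.13635; in regime p = Θ(1/n^{1}) E[X] stays bounded (at the triangle threshold p ~ 1/n).


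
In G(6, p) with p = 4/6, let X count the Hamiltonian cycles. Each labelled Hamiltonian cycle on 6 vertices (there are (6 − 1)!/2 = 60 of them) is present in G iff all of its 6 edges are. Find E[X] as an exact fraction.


K_6 has (6 − 1)!/2 = 60 labelled Hamiltonian cycles.
For each such Hamiltonian cycle H, let X_H = 1 if all 6 edges of H are present in G. Then P[X_H = 1] = p^{6} = (2/3)^{6} = 64/729.
Summing the indicators: E[X] = Σ_H E[X_H] = 60 · p^{6} = 60 · 64/729 = 1280/243.
Numerically: E[X] ≈ 5.27.

E[X] = 60 · (2/3)^{6} = 1280/243 ≈ 5.27.


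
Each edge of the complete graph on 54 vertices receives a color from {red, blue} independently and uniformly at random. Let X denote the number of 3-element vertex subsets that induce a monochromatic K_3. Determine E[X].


Let X = Σ_S X_S over the C(54, 3) = 24804 subsets S of size 3, where X_S = 1 if the K_3 on S is monochromatic.
For a fixed S, the K_3 on S has C(3, 2) = 3 edges. P[all 3 edges red] = (1/2)^3, and likewise for blue, so P[monochromatic] = 2·(1/2)^3 = 2^{1 − 3} = 1/4.
By linearity: E[X] = C(54, 3) · 2^{1 − 3} = 24804 · 1/4 = 6201.
Numerically: E[X] ≈ 6201.00000.

E[X] = C(54,3)·2^(1−C(3,2)) = 6201 ≈ 6201.00000.


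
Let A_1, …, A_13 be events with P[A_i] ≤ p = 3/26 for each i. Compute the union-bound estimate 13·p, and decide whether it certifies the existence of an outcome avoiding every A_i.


Union bound: P[∪_{i=1}^{13} A_i] ≤ Σ_i P[A_i] ≤ 13·p = 13·(3/26) = 3/2.
Numerically: 3/2 ≈ 1.5000000.
Is 3/2 < 1? NO.
Since the bound 3/2 is ≥ 1, the union bound is uninformative here; it does NOT by itself certify existence.

13·p = 3/2 ≈ 1.5000000; existence NOT certified by the union bound.


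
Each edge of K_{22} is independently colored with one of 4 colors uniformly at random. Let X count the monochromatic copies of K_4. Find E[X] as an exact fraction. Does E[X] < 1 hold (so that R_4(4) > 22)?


E[X] = C(22, 4) · 4^{1 − 6} = 7315 · 4^{−5} = 7315/1024.
As a reduced fraction: E[X] = 7315/1024 ≈ 7.143555.
Is E[X] < 1? NO.
Since E[X] ≥ 1, the first-moment bound is inconclusive at n = 22; it does NOT by itself certify R_4(4) > 22.

E[X] = 7315/1024 ≈ 7.143555; E[X] ≥ 1; first-moment method inconclusive here.


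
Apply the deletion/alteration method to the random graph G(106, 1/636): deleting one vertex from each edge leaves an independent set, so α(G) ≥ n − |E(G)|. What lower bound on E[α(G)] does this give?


E[|E(G)|] = C(106, 2)·p = 5565 · (1/636) = 35/4.
E[α(G)] ≥ n − E[|E(G)|] = 106 − 35/4 = 389/4.
Numerically: ≈ 97.250.
(This is only a lower bound; the true E[α(G)] may be larger.)

E[α(G)] ≥ 389/4 ≈ 97.250.


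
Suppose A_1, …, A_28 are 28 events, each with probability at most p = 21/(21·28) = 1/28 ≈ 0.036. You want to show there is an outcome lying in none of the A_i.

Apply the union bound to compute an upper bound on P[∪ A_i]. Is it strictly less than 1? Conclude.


Union bound: P[∪_{i=1}^{28} A_i] ≤ Σ_i P[A_i] ≤ 28·p = 28·(1/28) = 1.
Numerically: 1 ≈ 1.000.
Is 1 < 1? NO.
Since the bound 1 is ≥ 1, the union bound is uninformative here; it does NOT by itself certify existence.

28·p = 1 ≈ 1.000; existence NOT certified by the union bound.


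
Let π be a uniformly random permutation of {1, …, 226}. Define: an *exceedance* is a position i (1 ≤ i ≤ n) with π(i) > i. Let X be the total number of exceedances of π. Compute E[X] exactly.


Write X = Σ_{i=1}^{226} X_i, where X_i = 1_{π(i) > i}.
For each fixed i, π(i) is uniform over {1, …, 226} (marginal of a uniform permutation), so P[π(i) > i] = (n − i)/n. Summing: Σ_{i=1}^{226} (n − i)/n = (0 + 1 + … + 225)/226 = 226(226 − 1)/(2·226) = (226 − 1)/2.
Hence E[X] = Σ_{i=1}^{226} (226 − i)/226 = 225/2 ≈ 112.5000.

E[X] = 225/2 = 112.5000.


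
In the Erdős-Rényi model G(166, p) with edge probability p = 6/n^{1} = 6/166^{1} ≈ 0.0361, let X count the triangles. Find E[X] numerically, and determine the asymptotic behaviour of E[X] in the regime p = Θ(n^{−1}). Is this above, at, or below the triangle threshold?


Number of potential triangles: C(166, 3) = 748660.
Each occurs with probability p³ ≈ (0.0361)³ ≈ 4.72204e-05.
By linearity: E[X] = C(166, 3)·p³ ≈ 748660 · 4.72204e-05 ≈ 35.352.
Here α = 1, so p = 6/n is exactly at the triangle threshold p ~ 1/n. Asymptotically E[X] → c³/6 = 6³/6 = 36 ≈ 36.000, a bounded constant. In this regime the triangle count is asymptotically Poisson(c³/6).

E[X] ≈ 35.352; in regime p = Θ(1/n^{1}) E[X] stays bounded (at the triangle threshold p ~ 1/n).


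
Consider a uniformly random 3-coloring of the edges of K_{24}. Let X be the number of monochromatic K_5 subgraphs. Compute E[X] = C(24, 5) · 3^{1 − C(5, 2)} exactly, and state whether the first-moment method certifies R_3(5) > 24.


E[X] = C(24, 5) · 3^{1 − 10} = 42504 · 3^{−9} = 42504/19683.
As a reduced fraction: E[X] = 14168/6561 ≈ 2.159.
Is E[X] < 1? NO.
Since E[X] ≥ 1, the first-moment bound is inconclusive at n = 24; it does NOT by itself certify R_3(5) > 24.

E[X] = 14168/6561 ≈ 2.159; E[X] ≥ 1; first-moment method inconclusive here.


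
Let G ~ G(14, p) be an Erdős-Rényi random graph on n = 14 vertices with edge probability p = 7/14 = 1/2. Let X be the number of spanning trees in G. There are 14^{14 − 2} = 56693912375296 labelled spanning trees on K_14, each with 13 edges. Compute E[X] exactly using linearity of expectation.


K_14 has 14^{14 − 2} = 56693912375296 labelled spanning trees.
For each such spanning tree H, let X_H = 1 if all 13 edges of H are present in G. Then P[X_H = 1] = p^{13} = (1/2)^{13} = 1/8192.
By linearity of expectation: E[X] = Σ_H E[X_H] = 56693912375296 · p^{13} = 56693912375296 · 1/8192 = 13841287201/2.
Numerically: E[X] ≈ 6.92e+09.

E[X] = 56693912375296 · (1/2)^{13} = 13841287201/2 ≈ 6.92e+09.


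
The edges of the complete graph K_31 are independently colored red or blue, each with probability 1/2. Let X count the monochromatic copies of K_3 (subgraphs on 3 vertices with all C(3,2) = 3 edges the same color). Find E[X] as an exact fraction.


Let X = Σ_S X_S over the C(31, 3) = 4495 subsets S of size 3, where X_S = 1 if the K_3 on S is monochromatic.
For a fixed S, the K_3 on S has C(3, 2) = 3 edges. P[all 3 edges red] = (1/2)^3, and likewise for blue, so P[monochromatic] = 2·(1/2)^3 = 2^{1 − 3} = 1/4.
Summing: E[X] = C(31, 3) · 2^{1 − 3} = 4495 · 1/4 = 4495/4.
Numerically: E[X] ≈ 1123.75000.

E[X] = C(31,3)·2^(1−C(3,2)) = 4495/4 ≈ 1123.75000.


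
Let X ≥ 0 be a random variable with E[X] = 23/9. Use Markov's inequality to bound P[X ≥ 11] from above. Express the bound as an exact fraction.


μ = E[X] = 23/9, a = 11.
Markov: P[X ≥ 11] ≤ μ/a = (23/9)/11 = 23/99.
Numerically: ≈ 0.23232.
(Since a = 11 > μ = 2.55556, the bound 23/99 is < 1 and informative.)

P[X ≥ 11] ≤ 23/99 ≈ 0.23232.


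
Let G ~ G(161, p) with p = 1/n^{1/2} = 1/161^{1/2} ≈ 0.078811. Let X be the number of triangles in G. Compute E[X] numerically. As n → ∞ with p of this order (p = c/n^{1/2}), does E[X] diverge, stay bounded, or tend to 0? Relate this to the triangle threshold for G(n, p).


Number of potential triangles: C(161, 3) = 682640.
Each occurs with probability p³ ≈ (0.078811)³ ≈ 4.8950957e-04.
By linearity: E[X] = C(161, 3)·p³ ≈ 682640 · 4.8950957e-04 ≈ 334.15881.
Since α = 1/2 < 1, p = c/n^{1/2} ≫ 1/n is above the triangle threshold p ~ 1/n. Asymptotically E[X] ~ (c³/6)·n^{3(1−α)} = (1³/6)·n^{1.5} → ∞; triangles are abundant w.h.p.

E[X] ≈ 334.15881; in regime p = Θ(1/n^{1/2}) E[X] diverges (above the triangle threshold p ~ 1/n).


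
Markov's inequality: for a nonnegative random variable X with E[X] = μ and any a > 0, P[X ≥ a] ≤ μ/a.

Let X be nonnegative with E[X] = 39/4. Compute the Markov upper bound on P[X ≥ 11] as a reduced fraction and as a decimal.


μ = E[X] = 39/4, a = 11.
Markov: P[X ≥ 11] ≤ μ/a = (39/4)/11 = 39/44.
Numerically: ≈ 0.886364.
(Since a = 11 > μ = 9.750000, the bound 39/44 is < 1 and informative.)

P[X ≥ 11] ≤ 39/44 ≈ 0.886364.


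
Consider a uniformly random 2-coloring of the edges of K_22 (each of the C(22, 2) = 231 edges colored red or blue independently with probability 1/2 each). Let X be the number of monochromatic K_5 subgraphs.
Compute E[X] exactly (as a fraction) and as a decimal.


Let X = Σ_S X_S over the C(22, 5) = 26334 subsets S of size 5, where X_S = 1 if the K_5 on S is monochromatic.
For a fixed S, the K_5 on S has C(5, 2) = 10 edges. P[all 10 edges red] = (1/2)^10, and likewise for blue, so P[monochromatic] = 2·(1/2)^10 = 2^{1 − 10} = 1/512.
Summing: E[X] = C(22, 5) · 2^{1 − 10} = 26334 · 1/512 = 13167/256.
Numerically: E[X] ≈ 51.4336.

E[X] = C(22,5)·2^(1−C(5,2)) = 13167/256 ≈ 51.4336.


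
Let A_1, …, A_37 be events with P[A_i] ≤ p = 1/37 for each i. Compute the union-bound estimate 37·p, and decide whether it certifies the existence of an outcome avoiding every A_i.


Union bound: P[∪_{i=1}^{37} A_i] ≤ Σ_i P[A_i] ≤ 37·p = 37·(1/37) = 1.
Numerically: 1 ≈ 1.0000000.
Is 1 < 1? NO.
Since the bound 1 is ≥ 1, the union bound is uninformative here; it does NOT by itself certify existence.

37·p = 1 ≈ 1.0000000; existence NOT certified by the union bound.


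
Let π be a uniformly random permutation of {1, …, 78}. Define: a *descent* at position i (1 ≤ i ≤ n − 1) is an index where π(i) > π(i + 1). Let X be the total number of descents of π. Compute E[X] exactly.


Write X = Σ X_I over i = 1, …, 77, with X_I the indicator of one descent.
There are 77 indicators.
For each fixed i, the pair (π(i), π(i+1)) is a uniformly random ordered pair of distinct values from {1, …, 78}; by symmetry P[π(i) > π(i+1)] = 1/2.
By linearity: E[X] = 77 · (1/2) = (78 − 1) · (1/2) = 77/2 ≈ 38.50000.

E[X] = 77/2 = 38.50000.


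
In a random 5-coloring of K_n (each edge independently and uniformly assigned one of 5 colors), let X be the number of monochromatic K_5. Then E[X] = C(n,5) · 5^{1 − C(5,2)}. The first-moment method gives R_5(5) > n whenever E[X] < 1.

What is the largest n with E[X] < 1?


We need C(n, 5) · 5^{1 − 10} < 1, i.e. C(n, 5) < 5^{10 − 1} = 1953125.
Check values of n near the boundary:
  n = 46: C(46, 5) = 1370754; 1370754 < 1953125? YES
  n = 47: C(47, 5) = 1533939; 1533939 < 1953125? YES
  n = 48: C(48, 5) = 1712304; 1712304 < 1953125? YES
  n = 49: C(49, 5) = 1906884; 1906884 < 1953125? YES
  n = 50: C(50, 5) = 2118760; 2118760 < 1953125? NO
  n = 51: C(51, 5) = 2349060; 2349060 < 1953125? NO
The largest n with C(n, 5) < 1953125 is n = 49 (where E[X] = 1906884/1953125 ≈ 0.97632). Hence R_5(5) > 49, i.e. R_5(5) ≥ 50.

Largest n = 49; hence R_5(5) > 49.


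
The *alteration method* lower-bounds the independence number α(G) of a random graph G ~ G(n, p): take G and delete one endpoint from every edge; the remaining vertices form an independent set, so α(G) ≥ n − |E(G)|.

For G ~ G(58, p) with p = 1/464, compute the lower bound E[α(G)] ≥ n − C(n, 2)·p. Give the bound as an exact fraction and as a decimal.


E[|E(G)|] = C(58, 2)·p = 1653 · (1/464) = 57/16.
E[α(G)] ≥ n − E[|E(G)|] = 58 − 57/16 = 871/16.
Numerically: ≈ 54.438.
(This is only a lower bound; the true E[α(G)] may be larger.)

E[α(G)] ≥ 871/16 ≈ 54.438.


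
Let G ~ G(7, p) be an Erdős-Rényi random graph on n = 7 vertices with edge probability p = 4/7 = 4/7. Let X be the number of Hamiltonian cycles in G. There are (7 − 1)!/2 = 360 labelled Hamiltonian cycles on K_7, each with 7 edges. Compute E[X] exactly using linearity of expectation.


K_7 has (7 − 1)!/2 = 360 labelled Hamiltonian cycles.
For each such Hamiltonian cycle H, let X_H = 1 if all 7 edges of H are present in G. Then P[X_H = 1] = p^{7} = (4/7)^{7} = 16384/823543.
By linearity of expectation: E[X] = Σ_H E[X_H] = 360 · p^{7} = 360 · 16384/823543 = 5898240/823543.
Numerically: E[X] ≈ 7.16.

E[X] = 360 · (4/7)^{7} = 5898240/823543 ≈ 7.16.


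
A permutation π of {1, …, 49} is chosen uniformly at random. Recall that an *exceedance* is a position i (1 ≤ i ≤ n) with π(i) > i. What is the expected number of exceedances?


Write X = Σ_{i=1}^{49} X_i, where X_i = 1_{π(i) > i}.
For each fixed i, π(i) is uniform over {1, …, 49} (marginal of a uniform permutation), so P[π(i) > i] = (n − i)/n. Summing: Σ_{i=1}^{49} (n − i)/n = (0 + 1 + … + 48)/49 = 49(49 − 1)/(2·49) = (49 − 1)/2.
Hence E[X] = Σ_{i=1}^{49} (49 − i)/49 = 24 ≈ 24.00000.

E[X] = 24 = 24.00000.


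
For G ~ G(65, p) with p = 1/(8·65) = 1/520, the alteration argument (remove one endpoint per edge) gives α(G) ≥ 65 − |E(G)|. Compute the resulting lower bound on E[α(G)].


E[|E(G)|] = C(65, 2)·p = 2080 · (1/520) = 4.
E[α(G)] ≥ n − E[|E(G)|] = 65 − 4 = 61.
Numerically: ≈ 61.000.
(This is only a lower bound; the true E[α(G)] may be larger.)

E[α(G)] ≥ 61 ≈ 61.000.


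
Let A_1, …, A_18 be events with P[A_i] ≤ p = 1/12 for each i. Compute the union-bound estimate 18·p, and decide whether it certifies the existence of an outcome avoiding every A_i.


Union bound: P[∪_{i=1}^{18} A_i] ≤ Σ_i P[A_i] ≤ 18·p = 18·(1/12) = 3/2.
Numerically: 3/2 ≈ 1.500.
Is 3/2 < 1? NO.
Since the bound 3/2 is ≥ 1, the union bound is uninformative here; it does NOT by itself certify existence.

18·p = 3/2 ≈ 1.500; existence NOT certified by the union bound.


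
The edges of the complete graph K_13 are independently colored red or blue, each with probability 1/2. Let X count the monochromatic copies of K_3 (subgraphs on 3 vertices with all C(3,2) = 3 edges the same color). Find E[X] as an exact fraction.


Let X = Σ_S X_S over the C(13, 3) = 286 subsets S of size 3, where X_S = 1 if the K_3 on S is monochromatic.
For a fixed S, the K_3 on S has C(3, 2) = 3 edges. P[all 3 edges red] = (1/2)^3, and likewise for blue, so P[monochromatic] = 2·(1/2)^3 = 2^{1 − 3} = 1/4.
Summing: E[X] = C(13, 3) · 2^{1 − 3} = 286 · 1/4 = 143/2.
Numerically: E[X] ≈ 71.500.

E[X] = C(13,3)·2^(1−C(3,2)) = 143/2 ≈ 71.500.


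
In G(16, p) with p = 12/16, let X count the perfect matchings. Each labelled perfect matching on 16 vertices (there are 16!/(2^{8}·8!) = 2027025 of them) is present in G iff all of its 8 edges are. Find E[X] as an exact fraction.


K_16 has 16!/(2^{8}·8!) = 2027025 labelled perfect matchings.
For each such perfect matching H, let X_H = 1 if all 8 edges of H are present in G. Then P[X_H = 1] = p^{8} = (3/4)^{8} = 6561/65536.
By linearity: E[X] = Σ_H E[X_H] = 2027025 · p^{8} = 2027025 · 6561/65536 = 13299311025/65536.
Numerically: E[X] ≈ 2.029e+05.

E[X] = 2027025 · (3/4)^{8} = 13299311025/65536 ≈ 2.029e+05.


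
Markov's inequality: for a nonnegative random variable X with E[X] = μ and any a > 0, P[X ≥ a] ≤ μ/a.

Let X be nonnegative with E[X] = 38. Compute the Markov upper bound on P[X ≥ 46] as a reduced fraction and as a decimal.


μ = E[X] = 38, a = 46.
Markov: P[X ≥ 46] ≤ μ/a = (38)/46 = 19/23.
Numerically: ≈ 0.82609.
(Since a = 46 > μ = 38.00000, the bound 19/23 is < 1 and informative.)

P[X ≥ 46] ≤ 19/23 ≈ 0.82609.


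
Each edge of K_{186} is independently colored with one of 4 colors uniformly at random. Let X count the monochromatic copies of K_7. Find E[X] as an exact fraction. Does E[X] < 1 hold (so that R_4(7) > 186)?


E[X] = C(186, 7) · 4^{1 − 21} = 1363155866280 · 4^{−20} = 1363155866280/1099511627776.
As a reduced fraction: E[X] = 170394483285/137438953472 ≈ 1.240.
Is E[X] < 1? NO.
Since E[X] ≥ 1, the first-moment bound is inconclusive at n = 186; it does NOT by itself certify R_4(7) > 186.

E[X] = 170394483285/137438953472 ≈ 1.240; E[X] ≥ 1; first-moment method inconclusive here.


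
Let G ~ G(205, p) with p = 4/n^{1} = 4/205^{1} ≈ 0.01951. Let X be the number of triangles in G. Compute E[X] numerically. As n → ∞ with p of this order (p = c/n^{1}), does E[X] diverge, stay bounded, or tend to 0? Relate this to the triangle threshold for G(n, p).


Number of potential triangles: C(205, 3) = 1414910.
Each occurs with probability p³ ≈ (0.01951)³ ≈ 7.428795e-06.
By linearity: E[X] = C(205, 3)·p³ ≈ 1414910 · 7.428795e-06 ≈ 10.5111.
Here α = 1, so p = 4/n is exactly at the triangle threshold p ~ 1/n. Asymptotically E[X] → c³/6 = 4³/6 = 32/3 ≈ 10.6667, a bounded constant. In this regime the triangle count is asymptotically Poisson(c³/6).

E[X] ≈ 10.5111; in regime p = Θ(1/n^{1}) E[X] stays bounded (at the triangle threshold p ~ 1/n).


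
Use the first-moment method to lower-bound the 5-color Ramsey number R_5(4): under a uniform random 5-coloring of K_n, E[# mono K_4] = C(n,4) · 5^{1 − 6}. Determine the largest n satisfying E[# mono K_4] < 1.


We need C(n, 4) · 5^{1 − 6} < 1, i.e. C(n, 4) < 5^{6 − 1} = 3125.
Check values of n near the boundary:
  n = 16: C(16, 4) = 1820; 1820 < 3125? YES
  n = 17: C(17, 4) = 2380; 2380 < 3125? YES
  n = 18: C(18, 4) = 3060; 3060 < 3125? YES
  n = 19: C(19, 4) = 3876; 3876 < 3125? NO
The largest n with C(n, 4) < 3125 is n = 18 (where E[X] = 612/625 ≈ 0.979200). Hence R_5(4) > 18, i.e. R_5(4) ≥ 19.

Largest n = 18; hence R_5(4) > 18.


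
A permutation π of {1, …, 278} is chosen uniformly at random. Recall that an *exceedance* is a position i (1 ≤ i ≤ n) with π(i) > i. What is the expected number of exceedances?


Write X = Σ_{i=1}^{278} X_i, where X_i = 1_{π(i) > i}.
For each fixed i, π(i) is uniform over {1, …, 278} (marginal of a uniform permutation), so P[π(i) > i] = (n − i)/n. Summing: Σ_{i=1}^{278} (n − i)/n = (0 + 1 + … + 277)/278 = 278(278 − 1)/(2·278) = (278 − 1)/2.
Hence E[X] = Σ_{i=1}^{278} (278 − i)/278 = 277/2 ≈ 138.500000.

E[X] = 277/2 = 138.500000.


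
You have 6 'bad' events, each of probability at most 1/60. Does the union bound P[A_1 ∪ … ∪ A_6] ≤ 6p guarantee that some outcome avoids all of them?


Union bound: P[∪_{i=1}^{6} A_i] ≤ Σ_i P[A_i] ≤ 6·p = 6·(1/60) = 1/10.
Numerically: 1/10 ≈ 0.1000.
Is 1/10 < 1? YES.
Since P[∪ A_i] ≤ 1/10 < 1, the complement has P[∩ A_i^c] ≥ 1 − 1/10 = 9/10 > 0, so some outcome avoids every A_i.

6·p = 1/10 ≈ 0.1000; existence CERTIFIED by the union bound.


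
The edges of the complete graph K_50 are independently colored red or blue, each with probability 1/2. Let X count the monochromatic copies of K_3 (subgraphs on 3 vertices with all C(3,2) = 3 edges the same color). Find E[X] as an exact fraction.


Let X = Σ_S X_S over the C(50, 3) = 19600 subsets S of size 3, where X_S = 1 if the K_3 on S is monochromatic.
For a fixed S, the K_3 on S has C(3, 2) = 3 edges. P[all 3 edges red] = (1/2)^3, and likewise for blue, so P[monochromatic] = 2·(1/2)^3 = 2^{1 − 3} = 1/4.
Summing: E[X] = C(50, 3) · 2^{1 − 3} = 19600 · 1/4 = 4900.
Numerically: E[X] ≈ 4900.0000.

E[X] = C(50,3)·2^(1−C(3,2)) = 4900 ≈ 4900.0000.


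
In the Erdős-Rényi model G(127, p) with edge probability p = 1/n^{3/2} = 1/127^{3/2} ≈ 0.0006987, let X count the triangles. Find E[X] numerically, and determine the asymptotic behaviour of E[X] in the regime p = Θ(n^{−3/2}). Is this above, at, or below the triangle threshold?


Number of potential triangles: C(127, 3) = 333375.
Each occurs with probability p³ ≈ (0.0006987)³ ≈ 3.411012e-10.
By linearity: E[X] = C(127, 3)·p³ ≈ 333375 · 3.411012e-10 ≈ 0.0001.
Since α = 3/2 > 1, p = c/n^{3/2} = o(1/n) is below the triangle threshold p ~ 1/n. Asymptotically E[X] ~ (c³/6)·n^{3(1−α)} = (1³/6)·n^{-1.5} → 0, so by Markov's inequality G has no triangles w.h.p.

E[X] ≈ 0.0001; in regime p = Θ(1/n^{3/2}) E[X] tends to 0 (below the triangle threshold p ~ 1/n).
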